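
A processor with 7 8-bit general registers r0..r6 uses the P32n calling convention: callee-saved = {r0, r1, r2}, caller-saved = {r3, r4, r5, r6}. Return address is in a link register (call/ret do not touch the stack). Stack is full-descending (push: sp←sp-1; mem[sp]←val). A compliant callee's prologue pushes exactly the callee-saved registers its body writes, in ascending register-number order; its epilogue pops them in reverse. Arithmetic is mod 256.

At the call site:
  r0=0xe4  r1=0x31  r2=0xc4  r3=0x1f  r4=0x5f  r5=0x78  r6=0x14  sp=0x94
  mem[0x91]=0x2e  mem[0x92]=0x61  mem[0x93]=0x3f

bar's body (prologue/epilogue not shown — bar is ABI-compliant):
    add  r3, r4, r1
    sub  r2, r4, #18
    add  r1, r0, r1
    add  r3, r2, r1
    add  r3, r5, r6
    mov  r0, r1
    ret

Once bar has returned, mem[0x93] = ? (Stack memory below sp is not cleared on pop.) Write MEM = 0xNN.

MEM = 0xe4

prologue: push r0 -> mem[0x93]=0xe4, sp=0x93
prologue: push r1 -> mem[0x92]=0x31, sp=0x92
prologue: push r2 -> mem[0x91]=0xc4, sp=0x91
body[0] add  r3, r4, r1 -> r3=0x90
body[1] sub  r2, r4, #18 -> r2=0x4d
body[2] add  r1, r0, r1 -> r1=0x15
body[3] add  r3, r2, r1 -> r3=0x62
body[4] add  r3, r5, r6 -> r3=0x8c
body[5] mov  r0, r1 -> r0=0x15
epilogue: pop r2=0xc4, sp=0x92
epilogue: pop r1=0x31, sp=0x93
epilogue: pop r0=0xe4, sp=0x94
prologue pushed ['r0', 'r1', 'r2'] at ['0x93', '0x92', '0x91']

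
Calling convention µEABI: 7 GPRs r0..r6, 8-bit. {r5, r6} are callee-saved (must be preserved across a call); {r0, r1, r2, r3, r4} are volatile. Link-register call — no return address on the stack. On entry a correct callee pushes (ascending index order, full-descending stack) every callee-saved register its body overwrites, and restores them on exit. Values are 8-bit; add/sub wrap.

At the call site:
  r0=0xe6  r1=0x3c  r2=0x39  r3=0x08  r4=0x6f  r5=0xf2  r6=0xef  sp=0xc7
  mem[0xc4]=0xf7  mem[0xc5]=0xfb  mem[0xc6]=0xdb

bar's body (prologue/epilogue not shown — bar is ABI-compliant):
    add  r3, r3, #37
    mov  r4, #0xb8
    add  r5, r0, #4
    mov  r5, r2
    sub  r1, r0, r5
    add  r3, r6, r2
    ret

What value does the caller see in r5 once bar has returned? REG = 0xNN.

prologue: push r5 -> mem[0xc6]=0xf2, sp=0xc6
body[0] add  r3, r3, #37 -> r3=0x2d
body[1] mov  r4, #0xb8 -> r4=0xb8
body[2] add  r5, r0, #4 -> r5=0xea
body[3] mov  r5, r2 -> r5=0x39
body[4] sub  r1, r0, r5 -> r1=0xad
body[5] add  r3, r6, r2 -> r3=0x28
epilogue: pop r5=0xf2, sp=0xc7
r5 is callee-saved -> restored

REG = 0xf2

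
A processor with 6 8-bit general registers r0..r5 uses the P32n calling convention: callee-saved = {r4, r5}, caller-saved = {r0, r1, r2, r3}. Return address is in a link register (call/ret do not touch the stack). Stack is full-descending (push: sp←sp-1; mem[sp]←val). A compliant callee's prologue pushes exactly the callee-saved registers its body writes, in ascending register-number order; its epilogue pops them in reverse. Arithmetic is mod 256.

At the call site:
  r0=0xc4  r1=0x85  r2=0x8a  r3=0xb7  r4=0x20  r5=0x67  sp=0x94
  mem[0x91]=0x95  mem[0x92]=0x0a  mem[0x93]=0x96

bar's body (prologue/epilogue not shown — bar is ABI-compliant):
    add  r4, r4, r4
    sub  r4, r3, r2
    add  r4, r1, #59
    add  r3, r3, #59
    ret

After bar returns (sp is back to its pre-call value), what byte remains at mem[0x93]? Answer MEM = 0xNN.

MEM = 0x20

prologue: push r4 -> mem[0x93]=0x20, sp=0x93
body[0] add  r4, r4, r4 -> r4=0x40
body[1] sub  r4, r3, r2 -> r4=0x2d
body[2] add  r4, r1, #59 -> r4=0xc0
body[3] add  r3, r3, #59 -> r3=0xf2
epilogue: pop r4=0x20, sp=0x94
prologue pushed ['r4'] at ['0x93']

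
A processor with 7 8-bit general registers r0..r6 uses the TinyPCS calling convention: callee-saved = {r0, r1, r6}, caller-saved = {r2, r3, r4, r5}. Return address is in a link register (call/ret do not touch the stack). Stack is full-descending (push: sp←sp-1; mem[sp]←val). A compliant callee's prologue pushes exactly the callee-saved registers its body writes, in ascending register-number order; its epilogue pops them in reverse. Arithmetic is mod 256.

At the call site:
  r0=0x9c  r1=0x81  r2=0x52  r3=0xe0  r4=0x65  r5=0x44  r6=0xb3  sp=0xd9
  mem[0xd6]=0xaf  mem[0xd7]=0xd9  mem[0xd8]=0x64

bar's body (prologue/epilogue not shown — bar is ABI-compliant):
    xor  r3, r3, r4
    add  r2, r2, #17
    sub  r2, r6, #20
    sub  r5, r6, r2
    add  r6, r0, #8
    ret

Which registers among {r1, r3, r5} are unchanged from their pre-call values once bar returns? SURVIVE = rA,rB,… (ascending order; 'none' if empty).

SURVIVE = r1

prologue: push r6 → mem[0xd8]=0xb3, sp=0xd8
body[0] xor  r3, r3, r4 → r3=0x85
body[1] add  r2, r2, #17 → r2=0x63
body[2] sub  r2, r6, #20 → r2=0x9f
body[3] sub  r5, r6, r2 → r5=0x14
body[4] add  r6, r0, #8 → r6=0xa4
epilogue: pop r6=0xb3, sp=0xd9
r1: callee-saved, written=False
r3: caller-saved, written=True
r5: caller-saved, written=True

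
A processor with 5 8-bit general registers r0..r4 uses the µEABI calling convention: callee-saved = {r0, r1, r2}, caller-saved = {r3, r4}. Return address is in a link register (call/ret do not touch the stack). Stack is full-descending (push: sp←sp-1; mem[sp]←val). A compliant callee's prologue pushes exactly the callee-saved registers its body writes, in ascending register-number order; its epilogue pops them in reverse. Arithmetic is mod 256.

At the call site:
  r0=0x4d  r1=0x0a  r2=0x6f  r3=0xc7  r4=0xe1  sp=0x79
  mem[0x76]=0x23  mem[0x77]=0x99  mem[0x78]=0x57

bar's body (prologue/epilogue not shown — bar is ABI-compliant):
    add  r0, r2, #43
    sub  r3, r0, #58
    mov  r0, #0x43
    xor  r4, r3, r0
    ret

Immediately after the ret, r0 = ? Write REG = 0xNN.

REG = 0x4d

prologue: push r0 -> mem[0x78]=0x4d, sp=0x78
body[0] add  r0, r2, #43 -> r0=0x9a
body[1] sub  r3, r0, #58 -> r3=0x60
body[2] mov  r0, #0x43 -> r0=0x43
body[3] xor  r4, r3, r0 -> r4=0x23
epilogue: pop r0=0x4d, sp=0x79
r0 is callee-saved -> restored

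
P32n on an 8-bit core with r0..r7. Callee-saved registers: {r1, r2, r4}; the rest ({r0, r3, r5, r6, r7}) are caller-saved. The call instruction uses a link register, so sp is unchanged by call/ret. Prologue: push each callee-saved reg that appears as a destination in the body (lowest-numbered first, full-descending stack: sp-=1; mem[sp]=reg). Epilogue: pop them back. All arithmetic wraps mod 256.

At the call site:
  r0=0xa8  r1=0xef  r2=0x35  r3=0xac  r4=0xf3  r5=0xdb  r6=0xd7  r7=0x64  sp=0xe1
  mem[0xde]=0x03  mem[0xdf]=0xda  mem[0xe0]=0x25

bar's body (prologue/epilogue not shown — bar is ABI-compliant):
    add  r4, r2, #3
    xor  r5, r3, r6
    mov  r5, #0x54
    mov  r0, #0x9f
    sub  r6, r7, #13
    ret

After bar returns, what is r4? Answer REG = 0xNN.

REG = 0xf3

prologue: push r4 → mem[0xe0]=0xf3, sp=0xe0
body[0] add  r4, r2, #3 → r4=0x38
body[1] xor  r5, r3, r6 → r5=0x7b
body[2] mov  r5, #0x54 → r5=0x54
body[3] mov  r0, #0x9f → r0=0x9f
body[4] sub  r6, r7, #13 → r6=0x57
epilogue: pop r4=0xf3, sp=0xe1
r4 is callee-saved → restored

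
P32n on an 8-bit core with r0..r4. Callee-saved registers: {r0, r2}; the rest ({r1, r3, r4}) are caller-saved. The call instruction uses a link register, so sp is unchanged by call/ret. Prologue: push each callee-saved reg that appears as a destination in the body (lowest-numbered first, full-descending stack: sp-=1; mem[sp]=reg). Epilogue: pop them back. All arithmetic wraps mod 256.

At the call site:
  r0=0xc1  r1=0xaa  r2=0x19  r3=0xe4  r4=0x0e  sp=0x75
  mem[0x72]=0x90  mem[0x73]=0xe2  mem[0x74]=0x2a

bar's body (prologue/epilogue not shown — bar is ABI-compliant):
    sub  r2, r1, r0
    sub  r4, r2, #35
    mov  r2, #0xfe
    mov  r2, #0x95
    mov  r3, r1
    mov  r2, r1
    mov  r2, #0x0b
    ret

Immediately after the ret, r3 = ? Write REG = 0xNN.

prologue: push r2 -> mem[0x74]=0x19, sp=0x74
body[0] sub  r2, r1, r0 -> r2=0xe9
body[1] sub  r4, r2, #35 -> r4=0xc6
body[2] mov  r2, #0xfe -> r2=0xfe
body[3] mov  r2, #0x95 -> r2=0x95
body[4] mov  r3, r1 -> r3=0xaa
body[5] mov  r2, r1 -> r2=0xaa
body[6] mov  r2, #0x0b -> r2=0x0b
epilogue: pop r2=0x19, sp=0x75
r3 is caller-saved -> body value

REG = 0xaa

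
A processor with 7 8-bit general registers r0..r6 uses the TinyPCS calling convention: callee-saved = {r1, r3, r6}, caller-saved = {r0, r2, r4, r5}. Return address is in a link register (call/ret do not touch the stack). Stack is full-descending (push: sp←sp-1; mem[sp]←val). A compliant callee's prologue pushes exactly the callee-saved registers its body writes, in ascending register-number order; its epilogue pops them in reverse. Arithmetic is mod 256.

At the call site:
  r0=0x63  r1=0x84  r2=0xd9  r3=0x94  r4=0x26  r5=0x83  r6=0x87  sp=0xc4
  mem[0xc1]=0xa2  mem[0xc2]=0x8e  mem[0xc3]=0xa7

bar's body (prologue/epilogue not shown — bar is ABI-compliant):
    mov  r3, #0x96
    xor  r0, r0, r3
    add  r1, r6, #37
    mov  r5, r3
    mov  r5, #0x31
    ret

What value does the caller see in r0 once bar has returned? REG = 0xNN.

prologue: push r1 -> mem[0xc3]=0x84, sp=0xc3
prologue: push r3 -> mem[0xc2]=0x94, sp=0xc2
body[0] mov  r3, #0x96 -> r3=0x96
body[1] xor  r0, r0, r3 -> r0=0xf5
body[2] add  r1, r6, #37 -> r1=0xac
body[3] mov  r5, r3 -> r5=0x96
body[4] mov  r5, #0x31 -> r5=0x31
epilogue: pop r3=0x94, sp=0xc3
epilogue: pop r1=0x84, sp=0xc4
r0 is caller-saved -> body value

REG = 0xf5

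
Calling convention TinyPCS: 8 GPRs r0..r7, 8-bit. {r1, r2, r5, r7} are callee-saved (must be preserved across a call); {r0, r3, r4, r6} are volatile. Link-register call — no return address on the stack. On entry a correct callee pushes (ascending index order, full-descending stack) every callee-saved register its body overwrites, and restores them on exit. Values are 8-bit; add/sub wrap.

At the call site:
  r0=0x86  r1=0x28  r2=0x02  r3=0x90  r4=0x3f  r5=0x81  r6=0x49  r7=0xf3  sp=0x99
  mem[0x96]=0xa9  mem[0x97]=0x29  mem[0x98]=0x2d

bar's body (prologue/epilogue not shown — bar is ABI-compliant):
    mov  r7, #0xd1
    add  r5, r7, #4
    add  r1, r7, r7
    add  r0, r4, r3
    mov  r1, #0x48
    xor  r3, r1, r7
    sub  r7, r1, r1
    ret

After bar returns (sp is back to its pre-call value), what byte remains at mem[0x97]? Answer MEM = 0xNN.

prologue: push r1 → mem[0x98]=0x28, sp=0x98
prologue: push r5 → mem[0x97]=0x81, sp=0x97
prologue: push r7 → mem[0x96]=0xf3, sp=0x96
body[0] mov  r7, #0xd1 → r7=0xd1
body[1] add  r5, r7, #4 → r5=0xd5
body[2] add  r1, r7, r7 → r1=0xa2
body[3] add  r0, r4, r3 → r0=0xcf
body[4] mov  r1, #0x48 → r1=0x48
body[5] xor  r3, r1, r7 → r3=0x99
body[6] sub  r7, r1, r1 → r7=0x00
epilogue: pop r7=0xf3, sp=0x97
epilogue: pop r5=0x81, sp=0x98
epilogue: pop r1=0x28, sp=0x99
prologue pushed ['r1', 'r5', 'r7'] at ['0x98', '0x97', '0x96']

MEM = 0x81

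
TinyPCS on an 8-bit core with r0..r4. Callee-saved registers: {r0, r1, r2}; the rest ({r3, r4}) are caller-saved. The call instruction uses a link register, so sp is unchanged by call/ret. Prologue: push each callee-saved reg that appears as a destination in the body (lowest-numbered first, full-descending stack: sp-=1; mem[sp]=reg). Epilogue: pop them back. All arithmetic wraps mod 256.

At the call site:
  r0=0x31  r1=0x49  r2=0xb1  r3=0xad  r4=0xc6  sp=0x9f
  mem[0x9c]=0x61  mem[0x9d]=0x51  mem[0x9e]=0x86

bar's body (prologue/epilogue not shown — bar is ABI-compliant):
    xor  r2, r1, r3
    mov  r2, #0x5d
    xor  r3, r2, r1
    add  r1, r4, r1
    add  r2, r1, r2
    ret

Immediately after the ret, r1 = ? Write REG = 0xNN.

REG = 0x49

prologue: push r1 → mem[0x9e]=0x49, sp=0x9e
prologue: push r2 → mem[0x9d]=0xb1, sp=0x9d
body[0] xor  r2, r1, r3 → r2=0xe4
body[1] mov  r2, #0x5d → r2=0x5d
body[2] xor  r3, r2, r1 → r3=0x14
body[3] add  r1, r4, r1 → r1=0x0f
body[4] add  r2, r1, r2 → r2=0x6c
epilogue: pop r2=0xb1, sp=0x9e
epilogue: pop r1=0x49, sp=0x9f
r1 is callee-saved → restored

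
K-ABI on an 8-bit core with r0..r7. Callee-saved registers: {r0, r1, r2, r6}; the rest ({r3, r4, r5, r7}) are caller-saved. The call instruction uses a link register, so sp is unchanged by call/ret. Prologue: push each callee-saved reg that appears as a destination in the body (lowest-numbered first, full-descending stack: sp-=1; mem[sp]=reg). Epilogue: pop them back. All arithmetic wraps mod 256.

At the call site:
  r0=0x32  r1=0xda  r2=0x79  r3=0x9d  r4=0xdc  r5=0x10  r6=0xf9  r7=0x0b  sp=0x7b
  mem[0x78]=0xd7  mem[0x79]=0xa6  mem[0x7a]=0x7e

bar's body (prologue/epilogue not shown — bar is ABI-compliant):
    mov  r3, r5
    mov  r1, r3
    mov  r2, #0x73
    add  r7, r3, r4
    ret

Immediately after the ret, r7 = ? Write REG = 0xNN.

prologue: push r1 -> mem[0x7a]=0xda, sp=0x7a
prologue: push r2 -> mem[0x79]=0x79, sp=0x79
body[0] mov  r3, r5 -> r3=0x10
body[1] mov  r1, r3 -> r1=0x10
body[2] mov  r2, #0x73 -> r2=0x73
body[3] add  r7, r3, r4 -> r7=0xec
epilogue: pop r2=0x79, sp=0x7a
epilogue: pop r1=0xda, sp=0x7b
r7 is caller-saved -> body value

REG = 0xec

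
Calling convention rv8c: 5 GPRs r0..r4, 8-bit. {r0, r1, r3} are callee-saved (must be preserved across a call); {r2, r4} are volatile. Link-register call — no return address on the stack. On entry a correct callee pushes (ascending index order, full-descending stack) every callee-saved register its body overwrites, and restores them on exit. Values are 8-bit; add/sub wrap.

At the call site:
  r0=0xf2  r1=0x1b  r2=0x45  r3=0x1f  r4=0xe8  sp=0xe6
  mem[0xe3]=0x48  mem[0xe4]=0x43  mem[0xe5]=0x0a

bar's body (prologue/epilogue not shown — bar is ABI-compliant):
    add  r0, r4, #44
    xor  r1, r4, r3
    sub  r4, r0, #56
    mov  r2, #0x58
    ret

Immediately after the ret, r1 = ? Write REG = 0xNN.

REG = 0x1b

prologue: push r0 → mem[0xe5]=0xf2, sp=0xe5
prologue: push r1 → mem[0xe4]=0x1b, sp=0xe4
body[0] add  r0, r4, #44 → r0=0x14
body[1] xor  r1, r4, r3 → r1=0xf7
body[2] sub  r4, r0, #56 → r4=0xdc
body[3] mov  r2, #0x58 → r2=0x58
epilogue: pop r1=0x1b, sp=0xe5
epilogue: pop r0=0xf2, sp=0xe6
r1 is callee-saved → restored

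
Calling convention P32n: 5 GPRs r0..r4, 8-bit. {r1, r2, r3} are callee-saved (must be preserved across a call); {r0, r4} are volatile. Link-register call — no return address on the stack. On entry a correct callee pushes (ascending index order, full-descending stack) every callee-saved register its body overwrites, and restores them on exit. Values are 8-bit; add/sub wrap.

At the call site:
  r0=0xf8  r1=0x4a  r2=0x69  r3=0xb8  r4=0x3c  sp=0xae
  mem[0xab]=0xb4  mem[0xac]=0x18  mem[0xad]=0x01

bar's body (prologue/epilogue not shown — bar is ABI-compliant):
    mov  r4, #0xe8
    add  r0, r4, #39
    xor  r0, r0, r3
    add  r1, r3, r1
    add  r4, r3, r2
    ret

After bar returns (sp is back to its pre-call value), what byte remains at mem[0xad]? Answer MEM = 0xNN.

prologue: push r1 → mem[0xad]=0x4a, sp=0xad
body[0] mov  r4, #0xe8 → r4=0xe8
body[1] add  r0, r4, #39 → r0=0x0f
body[2] xor  r0, r0, r3 → r0=0xb7
body[3] add  r1, r3, r1 → r1=0x02
body[4] add  r4, r3, r2 → r4=0x21
epilogue: pop r1=0x4a, sp=0xae
prologue pushed ['r1'] at ['0xad']

MEM = 0x4a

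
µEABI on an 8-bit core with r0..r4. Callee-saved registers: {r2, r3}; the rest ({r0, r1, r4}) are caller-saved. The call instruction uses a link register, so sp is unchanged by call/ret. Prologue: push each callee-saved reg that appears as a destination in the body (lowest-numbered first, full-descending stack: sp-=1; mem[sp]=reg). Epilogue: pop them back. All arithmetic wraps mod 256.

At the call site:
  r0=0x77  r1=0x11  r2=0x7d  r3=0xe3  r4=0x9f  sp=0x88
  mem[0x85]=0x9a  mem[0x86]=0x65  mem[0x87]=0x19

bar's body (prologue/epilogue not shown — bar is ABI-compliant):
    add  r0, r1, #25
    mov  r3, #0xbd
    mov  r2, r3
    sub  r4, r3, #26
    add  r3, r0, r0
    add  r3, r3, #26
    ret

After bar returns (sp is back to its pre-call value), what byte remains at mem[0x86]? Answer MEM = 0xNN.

MEM = 0xe3

prologue: push r2 -> mem[0x87]=0x7d, sp=0x87
prologue: push r3 -> mem[0x86]=0xe3, sp=0x86
body[0] add  r0, r1, #25 -> r0=0x2a
body[1] mov  r3, #0xbd -> r3=0xbd
body[2] mov  r2, r3 -> r2=0xbd
body[3] sub  r4, r3, #26 -> r4=0xa3
body[4] add  r3, r0, r0 -> r3=0x54
body[5] add  r3, r3, #26 -> r3=0x6e
epilogue: pop r3=0xe3, sp=0x87
epilogue: pop r2=0x7d, sp=0x88
prologue pushed ['r2', 'r3'] at ['0x87', '0x86']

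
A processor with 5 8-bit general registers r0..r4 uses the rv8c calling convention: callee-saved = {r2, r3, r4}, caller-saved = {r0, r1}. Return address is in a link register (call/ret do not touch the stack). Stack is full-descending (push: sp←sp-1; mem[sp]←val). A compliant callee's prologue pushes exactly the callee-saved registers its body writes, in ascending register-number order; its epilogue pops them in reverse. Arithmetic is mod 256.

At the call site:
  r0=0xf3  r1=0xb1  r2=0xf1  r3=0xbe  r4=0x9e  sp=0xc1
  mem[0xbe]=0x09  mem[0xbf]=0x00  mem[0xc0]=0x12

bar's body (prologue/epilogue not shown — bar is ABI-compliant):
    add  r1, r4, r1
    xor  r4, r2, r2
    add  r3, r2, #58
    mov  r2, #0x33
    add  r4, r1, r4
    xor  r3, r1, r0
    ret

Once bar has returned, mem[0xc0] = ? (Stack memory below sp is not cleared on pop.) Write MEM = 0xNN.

MEM = 0xf1

prologue: push r2 -> mem[0xc0]=0xf1, sp=0xc0
prologue: push r3 -> mem[0xbf]=0xbe, sp=0xbf
prologue: push r4 -> mem[0xbe]=0x9e, sp=0xbe
body[0] add  r1, r4, r1 -> r1=0x4f
body[1] xor  r4, r2, r2 -> r4=0x00
body[2] add  r3, r2, #58 -> r3=0x2b
body[3] mov  r2, #0x33 -> r2=0x33
body[4] add  r4, r1, r4 -> r4=0x4f
body[5] xor  r3, r1, r0 -> r3=0xbc
epilogue: pop r4=0x9e, sp=0xbf
epilogue: pop r3=0xbe, sp=0xc0
epilogue: pop r2=0xf1, sp=0xc1
prologue pushed ['r2', 'r3', 'r4'] at ['0xc0', '0xbf', '0xbe']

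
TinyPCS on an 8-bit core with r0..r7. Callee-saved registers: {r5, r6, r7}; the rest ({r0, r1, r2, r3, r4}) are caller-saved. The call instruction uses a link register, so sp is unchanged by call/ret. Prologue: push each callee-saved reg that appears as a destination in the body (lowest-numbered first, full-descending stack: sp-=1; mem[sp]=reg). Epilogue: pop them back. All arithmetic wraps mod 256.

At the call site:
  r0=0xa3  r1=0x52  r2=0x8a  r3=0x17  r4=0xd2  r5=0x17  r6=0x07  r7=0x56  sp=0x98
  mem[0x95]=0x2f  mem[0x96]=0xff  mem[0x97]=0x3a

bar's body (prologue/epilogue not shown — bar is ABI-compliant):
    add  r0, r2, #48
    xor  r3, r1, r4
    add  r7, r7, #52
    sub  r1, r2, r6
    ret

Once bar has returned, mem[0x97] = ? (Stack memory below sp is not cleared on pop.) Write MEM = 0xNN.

prologue: push r7 -> mem[0x97]=0x56, sp=0x97
body[0] add  r0, r2, #48 -> r0=0xba
body[1] xor  r3, r1, r4 -> r3=0x80
body[2] add  r7, r7, #52 -> r7=0x8a
body[3] sub  r1, r2, r6 -> r1=0x83
epilogue: pop r7=0x56, sp=0x98
prologue pushed ['r7'] at ['0x97']

MEM = 0x56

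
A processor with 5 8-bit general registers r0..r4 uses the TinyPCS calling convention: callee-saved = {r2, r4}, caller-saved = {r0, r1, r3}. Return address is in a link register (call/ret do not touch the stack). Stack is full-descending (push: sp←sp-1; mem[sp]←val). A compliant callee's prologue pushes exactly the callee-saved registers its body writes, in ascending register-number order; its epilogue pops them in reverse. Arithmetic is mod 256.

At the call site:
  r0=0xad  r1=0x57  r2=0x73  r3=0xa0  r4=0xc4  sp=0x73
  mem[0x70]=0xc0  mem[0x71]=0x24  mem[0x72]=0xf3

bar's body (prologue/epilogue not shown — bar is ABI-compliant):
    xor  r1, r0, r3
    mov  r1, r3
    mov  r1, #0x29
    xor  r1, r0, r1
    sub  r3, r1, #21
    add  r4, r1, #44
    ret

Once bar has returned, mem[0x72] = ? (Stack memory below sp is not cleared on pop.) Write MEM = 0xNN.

MEM = 0xc4

prologue: push r4 → mem[0x72]=0xc4, sp=0x72
body[0] xor  r1, r0, r3 → r1=0x0d
body[1] mov  r1, r3 → r1=0xa0
body[2] mov  r1, #0x29 → r1=0x29
body[3] xor  r1, r0, r1 → r1=0x84
body[4] sub  r3, r1, #21 → r3=0x6f
body[5] add  r4, r1, #44 → r4=0xb0
epilogue: pop r4=0xc4, sp=0x73
prologue pushed ['r4'] at ['0x72']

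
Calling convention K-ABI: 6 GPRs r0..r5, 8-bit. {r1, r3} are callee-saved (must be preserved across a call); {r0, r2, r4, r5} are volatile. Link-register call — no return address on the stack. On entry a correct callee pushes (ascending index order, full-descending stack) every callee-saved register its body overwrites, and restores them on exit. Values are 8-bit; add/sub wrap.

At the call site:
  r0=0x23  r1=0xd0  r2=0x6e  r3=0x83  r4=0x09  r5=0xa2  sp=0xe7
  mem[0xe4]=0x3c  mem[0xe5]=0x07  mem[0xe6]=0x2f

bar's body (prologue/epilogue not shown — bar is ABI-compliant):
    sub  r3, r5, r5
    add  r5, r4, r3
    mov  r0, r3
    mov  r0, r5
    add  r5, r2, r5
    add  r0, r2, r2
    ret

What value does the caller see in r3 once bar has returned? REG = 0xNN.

prologue: push r3 -> mem[0xe6]=0x83, sp=0xe6
body[0] sub  r3, r5, r5 -> r3=0x00
body[1] add  r5, r4, r3 -> r5=0x09
body[2] mov  r0, r3 -> r0=0x00
body[3] mov  r0, r5 -> r0=0x09
body[4] add  r5, r2, r5 -> r5=0x77
body[5] add  r0, r2, r2 -> r0=0xdc
epilogue: pop r3=0x83, sp=0xe7
r3 is callee-saved -> restored

REG = 0x83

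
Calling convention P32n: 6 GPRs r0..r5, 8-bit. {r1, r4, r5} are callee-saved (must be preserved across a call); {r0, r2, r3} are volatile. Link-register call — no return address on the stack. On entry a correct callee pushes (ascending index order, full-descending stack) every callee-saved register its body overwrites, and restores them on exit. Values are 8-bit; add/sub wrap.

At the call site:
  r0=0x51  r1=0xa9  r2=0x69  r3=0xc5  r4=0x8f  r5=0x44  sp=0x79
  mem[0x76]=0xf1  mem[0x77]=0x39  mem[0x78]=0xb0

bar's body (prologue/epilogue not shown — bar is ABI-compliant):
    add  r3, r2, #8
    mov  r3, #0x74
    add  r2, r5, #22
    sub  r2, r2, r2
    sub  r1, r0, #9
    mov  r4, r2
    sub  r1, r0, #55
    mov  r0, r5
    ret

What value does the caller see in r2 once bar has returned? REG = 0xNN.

REG = 0x00

prologue: push r1 → mem[0x78]=0xa9, sp=0x78
prologue: push r4 → mem[0x77]=0x8f, sp=0x77
body[0] add  r3, r2, #8 → r3=0x71
body[1] mov  r3, #0x74 → r3=0x74
body[2] add  r2, r5, #22 → r2=0x5a
body[3] sub  r2, r2, r2 → r2=0x00
body[4] sub  r1, r0, #9 → r1=0x48
body[5] mov  r4, r2 → r4=0x00
body[6] sub  r1, r0, #55 → r1=0x1a
body[7] mov  r0, r5 → r0=0x44
epilogue: pop r4=0x8f, sp=0x78
epilogue: pop r1=0xa9, sp=0x79
r2 is caller-saved → body value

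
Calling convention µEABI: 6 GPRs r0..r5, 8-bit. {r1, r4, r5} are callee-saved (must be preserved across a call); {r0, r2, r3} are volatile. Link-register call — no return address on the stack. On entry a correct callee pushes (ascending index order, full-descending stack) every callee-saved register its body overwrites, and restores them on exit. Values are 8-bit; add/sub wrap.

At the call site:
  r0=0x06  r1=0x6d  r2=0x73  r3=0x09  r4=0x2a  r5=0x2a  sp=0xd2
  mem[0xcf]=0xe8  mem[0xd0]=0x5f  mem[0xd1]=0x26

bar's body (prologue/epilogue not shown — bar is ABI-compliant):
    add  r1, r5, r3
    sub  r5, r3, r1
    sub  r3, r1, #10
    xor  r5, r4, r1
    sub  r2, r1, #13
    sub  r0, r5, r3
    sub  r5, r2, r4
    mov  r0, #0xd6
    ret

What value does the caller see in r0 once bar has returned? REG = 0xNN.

REG = 0xd6

prologue: push r1 -> mem[0xd1]=0x6d, sp=0xd1
prologue: push r5 -> mem[0xd0]=0x2a, sp=0xd0
body[0] add  r1, r5, r3 -> r1=0x33
body[1] sub  r5, r3, r1 -> r5=0xd6
body[2] sub  r3, r1, #10 -> r3=0x29
body[3] xor  r5, r4, r1 -> r5=0x19
body[4] sub  r2, r1, #13 -> r2=0x26
body[5] sub  r0, r5, r3 -> r0=0xf0
body[6] sub  r5, r2, r4 -> r5=0xfc
body[7] mov  r0, #0xd6 -> r0=0xd6
epilogue: pop r5=0x2a, sp=0xd1
epilogue: pop r1=0x6d, sp=0xd2
r0 is caller-saved -> body value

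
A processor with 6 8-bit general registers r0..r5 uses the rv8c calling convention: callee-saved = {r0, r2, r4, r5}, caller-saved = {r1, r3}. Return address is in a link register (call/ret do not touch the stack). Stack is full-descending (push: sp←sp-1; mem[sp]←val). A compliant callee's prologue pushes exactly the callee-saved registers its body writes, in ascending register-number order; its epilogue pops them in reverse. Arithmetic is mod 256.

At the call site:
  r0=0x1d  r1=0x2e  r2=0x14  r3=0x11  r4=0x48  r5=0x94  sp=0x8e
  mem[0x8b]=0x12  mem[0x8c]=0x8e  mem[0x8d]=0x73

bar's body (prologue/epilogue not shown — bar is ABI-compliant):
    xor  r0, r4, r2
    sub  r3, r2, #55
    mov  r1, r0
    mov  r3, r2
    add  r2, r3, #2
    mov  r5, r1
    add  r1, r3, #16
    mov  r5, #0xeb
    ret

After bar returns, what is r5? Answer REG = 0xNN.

prologue: push r0 -> mem[0x8d]=0x1d, sp=0x8d
prologue: push r2 -> mem[0x8c]=0x14, sp=0x8c
prologue: push r5 -> mem[0x8b]=0x94, sp=0x8b
body[0] xor  r0, r4, r2 -> r0=0x5c
body[1] sub  r3, r2, #55 -> r3=0xdd
body[2] mov  r1, r0 -> r1=0x5c
body[3] mov  r3, r2 -> r3=0x14
body[4] add  r2, r3, #2 -> r2=0x16
body[5] mov  r5, r1 -> r5=0x5c
body[6] add  r1, r3, #16 -> r1=0x24
body[7] mov  r5, #0xeb -> r5=0xeb
epilogue: pop r5=0x94, sp=0x8c
epilogue: pop r2=0x14, sp=0x8d
epilogue: pop r0=0x1d, sp=0x8e
r5 is callee-saved -> restored

REG = 0x94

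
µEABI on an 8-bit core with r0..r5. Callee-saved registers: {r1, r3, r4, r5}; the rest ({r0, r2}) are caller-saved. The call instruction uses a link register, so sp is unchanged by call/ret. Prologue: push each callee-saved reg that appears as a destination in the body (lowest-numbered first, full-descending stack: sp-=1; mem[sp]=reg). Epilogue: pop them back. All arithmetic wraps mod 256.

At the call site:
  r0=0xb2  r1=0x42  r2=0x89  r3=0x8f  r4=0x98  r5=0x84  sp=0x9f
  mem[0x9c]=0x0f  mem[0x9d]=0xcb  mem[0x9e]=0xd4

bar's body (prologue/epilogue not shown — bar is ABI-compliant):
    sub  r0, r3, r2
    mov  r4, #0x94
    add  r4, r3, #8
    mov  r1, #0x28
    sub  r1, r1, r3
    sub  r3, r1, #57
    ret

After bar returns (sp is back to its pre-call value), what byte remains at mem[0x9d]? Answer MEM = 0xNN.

MEM = 0x8f

prologue: push r1 -> mem[0x9e]=0x42, sp=0x9e
prologue: push r3 -> mem[0x9d]=0x8f, sp=0x9d
prologue: push r4 -> mem[0x9c]=0x98, sp=0x9c
body[0] sub  r0, r3, r2 -> r0=0x06
body[1] mov  r4, #0x94 -> r4=0x94
body[2] add  r4, r3, #8 -> r4=0x97
body[3] mov  r1, #0x28 -> r1=0x28
body[4] sub  r1, r1, r3 -> r1=0x99
body[5] sub  r3, r1, #57 -> r3=0x60
epilogue: pop r4=0x98, sp=0x9d
epilogue: pop r3=0x8f, sp=0x9e
epilogue: pop r1=0x42, sp=0x9f
prologue pushed ['r1', 'r3', 'r4'] at ['0x9e', '0x9d', '0x9c']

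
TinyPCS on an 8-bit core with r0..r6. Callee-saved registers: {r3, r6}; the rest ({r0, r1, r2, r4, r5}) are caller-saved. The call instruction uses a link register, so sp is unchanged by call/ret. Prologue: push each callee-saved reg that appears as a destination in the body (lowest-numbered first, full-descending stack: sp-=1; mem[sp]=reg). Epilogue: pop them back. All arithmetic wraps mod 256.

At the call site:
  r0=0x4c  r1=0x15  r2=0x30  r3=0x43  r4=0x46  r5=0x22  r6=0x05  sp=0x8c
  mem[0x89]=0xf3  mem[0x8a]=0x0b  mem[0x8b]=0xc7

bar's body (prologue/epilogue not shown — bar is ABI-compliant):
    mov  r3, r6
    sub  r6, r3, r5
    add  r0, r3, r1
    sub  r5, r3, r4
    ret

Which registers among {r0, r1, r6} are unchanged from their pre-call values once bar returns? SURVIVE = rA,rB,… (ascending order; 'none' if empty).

SURVIVE = r1,r6

prologue: push r3 -> mem[0x8b]=0x43, sp=0x8b
prologue: push r6 -> mem[0x8a]=0x05, sp=0x8a
body[0] mov  r3, r6 -> r3=0x05
body[1] sub  r6, r3, r5 -> r6=0xe3
body[2] add  r0, r3, r1 -> r0=0x1a
body[3] sub  r5, r3, r4 -> r5=0xbf
epilogue: pop r6=0x05, sp=0x8b
epilogue: pop r3=0x43, sp=0x8c
r0: caller-saved, written=True
r1: caller-saved, written=False
r6: callee-saved, written=True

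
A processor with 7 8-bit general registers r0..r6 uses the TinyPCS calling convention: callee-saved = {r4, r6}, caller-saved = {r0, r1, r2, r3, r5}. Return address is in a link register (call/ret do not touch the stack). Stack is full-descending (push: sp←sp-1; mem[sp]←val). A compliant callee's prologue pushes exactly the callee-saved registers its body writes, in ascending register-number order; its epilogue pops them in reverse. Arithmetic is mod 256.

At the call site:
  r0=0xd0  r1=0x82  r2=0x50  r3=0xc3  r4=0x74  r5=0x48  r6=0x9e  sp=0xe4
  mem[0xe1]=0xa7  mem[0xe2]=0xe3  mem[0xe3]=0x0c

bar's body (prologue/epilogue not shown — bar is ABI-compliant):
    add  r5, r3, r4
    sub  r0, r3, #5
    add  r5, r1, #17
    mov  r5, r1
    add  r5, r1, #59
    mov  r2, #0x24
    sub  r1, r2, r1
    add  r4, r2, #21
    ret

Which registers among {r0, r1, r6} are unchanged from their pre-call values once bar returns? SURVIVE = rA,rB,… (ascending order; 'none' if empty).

prologue: push r4 → mem[0xe3]=0x74, sp=0xe3
body[0] add  r5, r3, r4 → r5=0x37
body[1] sub  r0, r3, #5 → r0=0xbe
body[2] add  r5, r1, #17 → r5=0x93
body[3] mov  r5, r1 → r5=0x82
body[4] add  r5, r1, #59 → r5=0xbd
body[5] mov  r2, #0x24 → r2=0x24
body[6] sub  r1, r2, r1 → r1=0xa2
body[7] add  r4, r2, #21 → r4=0x39
epilogue: pop r4=0x74, sp=0xe4
r0: caller-saved, written=True
r1: caller-saved, written=True
r6: callee-saved, written=False

SURVIVE = r6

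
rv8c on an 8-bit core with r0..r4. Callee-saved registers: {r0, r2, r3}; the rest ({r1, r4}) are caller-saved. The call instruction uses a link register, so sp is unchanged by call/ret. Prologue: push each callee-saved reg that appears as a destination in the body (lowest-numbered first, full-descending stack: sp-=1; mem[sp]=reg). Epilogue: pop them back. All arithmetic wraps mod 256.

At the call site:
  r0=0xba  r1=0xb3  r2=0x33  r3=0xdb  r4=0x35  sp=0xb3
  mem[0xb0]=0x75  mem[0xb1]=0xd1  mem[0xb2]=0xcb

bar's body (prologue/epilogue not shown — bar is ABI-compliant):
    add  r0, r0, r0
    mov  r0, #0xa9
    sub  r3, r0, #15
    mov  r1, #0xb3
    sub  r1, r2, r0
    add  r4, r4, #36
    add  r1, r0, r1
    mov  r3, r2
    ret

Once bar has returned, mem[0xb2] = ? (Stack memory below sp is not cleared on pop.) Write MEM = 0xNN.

prologue: push r0 -> mem[0xb2]=0xba, sp=0xb2
prologue: push r3 -> mem[0xb1]=0xdb, sp=0xb1
body[0] add  r0, r0, r0 -> r0=0x74
body[1] mov  r0, #0xa9 -> r0=0xa9
body[2] sub  r3, r0, #15 -> r3=0x9a
body[3] mov  r1, #0xb3 -> r1=0xb3
body[4] sub  r1, r2, r0 -> r1=0x8a
body[5] add  r4, r4, #36 -> r4=0x59
body[6] add  r1, r0, r1 -> r1=0x33
body[7] mov  r3, r2 -> r3=0x33
epilogue: pop r3=0xdb, sp=0xb2
epilogue: pop r0=0xba, sp=0xb3
prologue pushed ['r0', 'r3'] at ['0xb2', '0xb1']

MEM = 0xba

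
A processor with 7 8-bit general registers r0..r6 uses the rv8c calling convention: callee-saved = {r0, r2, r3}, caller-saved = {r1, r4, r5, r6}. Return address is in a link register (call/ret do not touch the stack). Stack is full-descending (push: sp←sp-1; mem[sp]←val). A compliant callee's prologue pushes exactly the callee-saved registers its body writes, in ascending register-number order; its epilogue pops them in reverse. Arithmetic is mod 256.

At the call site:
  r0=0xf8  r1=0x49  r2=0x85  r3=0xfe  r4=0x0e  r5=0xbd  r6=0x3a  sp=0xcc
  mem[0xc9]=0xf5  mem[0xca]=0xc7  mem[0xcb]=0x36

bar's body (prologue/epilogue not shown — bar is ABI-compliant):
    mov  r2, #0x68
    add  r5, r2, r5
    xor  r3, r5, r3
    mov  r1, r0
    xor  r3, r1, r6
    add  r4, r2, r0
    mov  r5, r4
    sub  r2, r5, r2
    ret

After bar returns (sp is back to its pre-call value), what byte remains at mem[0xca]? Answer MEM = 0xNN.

MEM = 0xfe

prologue: push r2 → mem[0xcb]=0x85, sp=0xcb
prologue: push r3 → mem[0xca]=0xfe, sp=0xca
body[0] mov  r2, #0x68 → r2=0x68
body[1] add  r5, r2, r5 → r5=0x25
body[2] xor  r3, r5, r3 → r3=0xdb
body[3] mov  r1, r0 → r1=0xf8
body[4] xor  r3, r1, r6 → r3=0xc2
body[5] add  r4, r2, r0 → r4=0x60
body[6] mov  r5, r4 → r5=0x60
body[7] sub  r2, r5, r2 → r2=0xf8
epilogue: pop r3=0xfe, sp=0xcb
epilogue: pop r2=0x85, sp=0xcc
prologue pushed ['r2', 'r3'] at ['0xcb', '0xca']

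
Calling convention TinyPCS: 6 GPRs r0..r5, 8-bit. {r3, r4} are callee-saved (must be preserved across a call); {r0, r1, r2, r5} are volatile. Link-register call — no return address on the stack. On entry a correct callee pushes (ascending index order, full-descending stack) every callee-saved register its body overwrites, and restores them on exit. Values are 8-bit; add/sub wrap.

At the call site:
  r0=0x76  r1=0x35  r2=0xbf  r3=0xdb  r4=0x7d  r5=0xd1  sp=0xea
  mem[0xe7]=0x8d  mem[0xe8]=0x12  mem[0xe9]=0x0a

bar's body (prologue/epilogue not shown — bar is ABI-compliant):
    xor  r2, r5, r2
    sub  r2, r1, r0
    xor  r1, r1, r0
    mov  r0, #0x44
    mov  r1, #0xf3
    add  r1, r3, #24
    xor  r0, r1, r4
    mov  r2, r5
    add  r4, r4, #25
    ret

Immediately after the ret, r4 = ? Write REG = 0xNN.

REG = 0x7d

prologue: push r4 → mem[0xe9]=0x7d, sp=0xe9
body[0] xor  r2, r5, r2 → r2=0x6e
body[1] sub  r2, r1, r0 → r2=0xbf
body[2] xor  r1, r1, r0 → r1=0x43
body[3] mov  r0, #0x44 → r0=0x44
body[4] mov  r1, #0xf3 → r1=0xf3
body[5] add  r1, r3, #24 → r1=0xf3
body[6] xor  r0, r1, r4 → r0=0x8e
body[7] mov  r2, r5 → r2=0xd1
body[8] add  r4, r4, #25 → r4=0x96
epilogue: pop r4=0x7d, sp=0xea
r4 is callee-saved → restored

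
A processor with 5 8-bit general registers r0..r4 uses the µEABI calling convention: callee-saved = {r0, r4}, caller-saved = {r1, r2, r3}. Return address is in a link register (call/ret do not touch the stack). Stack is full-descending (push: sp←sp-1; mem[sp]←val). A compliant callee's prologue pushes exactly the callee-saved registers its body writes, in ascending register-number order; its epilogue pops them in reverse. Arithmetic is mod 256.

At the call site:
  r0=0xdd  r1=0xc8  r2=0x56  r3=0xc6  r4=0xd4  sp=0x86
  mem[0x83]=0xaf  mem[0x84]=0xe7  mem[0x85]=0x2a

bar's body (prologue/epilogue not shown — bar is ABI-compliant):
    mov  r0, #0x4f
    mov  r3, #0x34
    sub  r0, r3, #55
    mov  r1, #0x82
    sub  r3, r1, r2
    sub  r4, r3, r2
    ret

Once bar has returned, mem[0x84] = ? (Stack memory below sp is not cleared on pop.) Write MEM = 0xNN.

prologue: push r0 -> mem[0x85]=0xdd, sp=0x85
prologue: push r4 -> mem[0x84]=0xd4, sp=0x84
body[0] mov  r0, #0x4f -> r0=0x4f
body[1] mov  r3, #0x34 -> r3=0x34
body[2] sub  r0, r3, #55 -> r0=0xfd
body[3] mov  r1, #0x82 -> r1=0x82
body[4] sub  r3, r1, r2 -> r3=0x2c
body[5] sub  r4, r3, r2 -> r4=0xd6
epilogue: pop r4=0xd4, sp=0x85
epilogue: pop r0=0xdd, sp=0x86
prologue pushed ['r0', 'r4'] at ['0x85', '0x84']

MEM = 0xd4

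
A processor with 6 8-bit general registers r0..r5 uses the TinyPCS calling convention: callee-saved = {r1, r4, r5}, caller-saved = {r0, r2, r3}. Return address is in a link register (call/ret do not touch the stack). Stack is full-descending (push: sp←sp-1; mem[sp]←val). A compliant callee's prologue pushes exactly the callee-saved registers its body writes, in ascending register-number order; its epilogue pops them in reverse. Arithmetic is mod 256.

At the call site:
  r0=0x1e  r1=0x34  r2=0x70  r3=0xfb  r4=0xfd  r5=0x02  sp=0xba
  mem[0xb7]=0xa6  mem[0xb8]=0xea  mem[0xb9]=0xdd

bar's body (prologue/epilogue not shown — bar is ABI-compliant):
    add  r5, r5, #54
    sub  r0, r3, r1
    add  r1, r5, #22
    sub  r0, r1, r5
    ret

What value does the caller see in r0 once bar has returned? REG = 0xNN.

REG = 0x16

prologue: push r1 → mem[0xb9]=0x34, sp=0xb9
prologue: push r5 → mem[0xb8]=0x02, sp=0xb8
body[0] add  r5, r5, #54 → r5=0x38
body[1] sub  r0, r3, r1 → r0=0xc7
body[2] add  r1, r5, #22 → r1=0x4e
body[3] sub  r0, r1, r5 → r0=0x16
epilogue: pop r5=0x02, sp=0xb9
epilogue: pop r1=0x34, sp=0xba
r0 is caller-saved → body value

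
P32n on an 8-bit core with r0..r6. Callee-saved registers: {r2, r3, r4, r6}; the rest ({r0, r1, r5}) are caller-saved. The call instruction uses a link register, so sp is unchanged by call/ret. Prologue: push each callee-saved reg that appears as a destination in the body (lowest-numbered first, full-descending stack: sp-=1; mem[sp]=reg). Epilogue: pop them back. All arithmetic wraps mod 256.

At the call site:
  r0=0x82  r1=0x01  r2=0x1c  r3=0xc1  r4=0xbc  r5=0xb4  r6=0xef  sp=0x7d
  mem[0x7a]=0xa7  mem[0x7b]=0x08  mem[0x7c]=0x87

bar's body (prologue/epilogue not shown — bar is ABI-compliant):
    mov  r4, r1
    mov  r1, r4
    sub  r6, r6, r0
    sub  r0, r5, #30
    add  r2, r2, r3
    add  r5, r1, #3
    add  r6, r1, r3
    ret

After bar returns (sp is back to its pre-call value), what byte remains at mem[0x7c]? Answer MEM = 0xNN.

prologue: push r2 -> mem[0x7c]=0x1c, sp=0x7c
prologue: push r4 -> mem[0x7b]=0xbc, sp=0x7b
prologue: push r6 -> mem[0x7a]=0xef, sp=0x7a
body[0] mov  r4, r1 -> r4=0x01
body[1] mov  r1, r4 -> r1=0x01
body[2] sub  r6, r6, r0 -> r6=0x6d
body[3] sub  r0, r5, #30 -> r0=0x96
body[4] add  r2, r2, r3 -> r2=0xdd
body[5] add  r5, r1, #3 -> r5=0x04
body[6] add  r6, r1, r3 -> r6=0xc2
epilogue: pop r6=0xef, sp=0x7b
epilogue: pop r4=0xbc, sp=0x7c
epilogue: pop r2=0x1c, sp=0x7d
prologue pushed ['r2', 'r4', 'r6'] at ['0x7c', '0x7b', '0x7a']

MEM = 0x1c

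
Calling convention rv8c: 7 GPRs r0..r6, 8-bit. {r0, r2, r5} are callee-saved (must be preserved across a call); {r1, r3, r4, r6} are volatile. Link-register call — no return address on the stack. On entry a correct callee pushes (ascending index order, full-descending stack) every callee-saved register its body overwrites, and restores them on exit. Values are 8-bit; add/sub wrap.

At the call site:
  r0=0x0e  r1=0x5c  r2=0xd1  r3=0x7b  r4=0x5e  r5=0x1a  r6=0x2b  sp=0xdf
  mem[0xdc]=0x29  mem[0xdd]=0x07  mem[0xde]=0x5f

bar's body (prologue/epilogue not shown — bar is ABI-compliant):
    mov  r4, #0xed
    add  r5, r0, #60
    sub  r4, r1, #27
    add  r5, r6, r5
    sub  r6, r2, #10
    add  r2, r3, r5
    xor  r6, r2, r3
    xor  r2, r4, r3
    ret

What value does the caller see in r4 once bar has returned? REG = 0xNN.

prologue: push r2 → mem[0xde]=0xd1, sp=0xde
prologue: push r5 → mem[0xdd]=0x1a, sp=0xdd
body[0] mov  r4, #0xed → r4=0xed
body[1] add  r5, r0, #60 → r5=0x4a
body[2] sub  r4, r1, #27 → r4=0x41
body[3] add  r5, r6, r5 → r5=0x75
body[4] sub  r6, r2, #10 → r6=0xc7
body[5] add  r2, r3, r5 → r2=0xf0
body[6] xor  r6, r2, r3 → r6=0x8b
body[7] xor  r2, r4, r3 → r2=0x3a
epilogue: pop r5=0x1a, sp=0xde
epilogue: pop r2=0xd1, sp=0xdf
r4 is caller-saved → body value

REG = 0x41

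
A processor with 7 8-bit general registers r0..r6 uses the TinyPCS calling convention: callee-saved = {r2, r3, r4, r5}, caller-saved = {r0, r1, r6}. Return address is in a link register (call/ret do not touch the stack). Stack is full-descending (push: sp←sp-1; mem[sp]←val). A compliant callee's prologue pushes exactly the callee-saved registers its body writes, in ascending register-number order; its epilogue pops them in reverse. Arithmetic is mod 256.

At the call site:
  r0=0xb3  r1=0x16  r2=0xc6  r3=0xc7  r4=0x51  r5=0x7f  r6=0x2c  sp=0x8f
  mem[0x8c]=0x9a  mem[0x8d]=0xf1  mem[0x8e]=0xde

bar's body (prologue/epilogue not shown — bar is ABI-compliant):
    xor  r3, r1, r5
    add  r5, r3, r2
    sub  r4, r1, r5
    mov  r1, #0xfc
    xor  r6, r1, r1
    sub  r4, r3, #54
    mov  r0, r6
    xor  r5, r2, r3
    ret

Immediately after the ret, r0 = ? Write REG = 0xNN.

prologue: push r3 → mem[0x8e]=0xc7, sp=0x8e
prologue: push r4 → mem[0x8d]=0x51, sp=0x8d
prologue: push r5 → mem[0x8c]=0x7f, sp=0x8c
body[0] xor  r3, r1, r5 → r3=0x69
body[1] add  r5, r3, r2 → r5=0x2f
body[2] sub  r4, r1, r5 → r4=0xe7
body[3] mov  r1, #0xfc → r1=0xfc
body[4] xor  r6, r1, r1 → r6=0x00
body[5] sub  r4, r3, #54 → r4=0x33
body[6] mov  r0, r6 → r0=0x00
body[7] xor  r5, r2, r3 → r5=0xaf
epilogue: pop r5=0x7f, sp=0x8d
epilogue: pop r4=0x51, sp=0x8e
epilogue: pop r3=0xc7, sp=0x8f
r0 is caller-saved → body value

REG = 0x00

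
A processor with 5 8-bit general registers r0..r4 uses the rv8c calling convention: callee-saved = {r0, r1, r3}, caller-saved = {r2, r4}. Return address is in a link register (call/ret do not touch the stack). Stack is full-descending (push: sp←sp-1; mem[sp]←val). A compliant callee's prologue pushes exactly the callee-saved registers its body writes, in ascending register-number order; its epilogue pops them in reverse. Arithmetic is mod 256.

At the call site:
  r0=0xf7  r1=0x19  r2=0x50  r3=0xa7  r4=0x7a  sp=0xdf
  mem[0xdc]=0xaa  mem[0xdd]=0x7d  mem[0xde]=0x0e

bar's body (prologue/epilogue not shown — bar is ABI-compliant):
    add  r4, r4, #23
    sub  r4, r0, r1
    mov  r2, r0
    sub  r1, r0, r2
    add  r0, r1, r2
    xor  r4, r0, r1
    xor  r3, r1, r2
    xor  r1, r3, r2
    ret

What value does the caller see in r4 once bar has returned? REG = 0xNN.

REG = 0xf7

prologue: push r0 → mem[0xde]=0xf7, sp=0xde
prologue: push r1 → mem[0xdd]=0x19, sp=0xdd
prologue: push r3 → mem[0xdc]=0xa7, sp=0xdc
body[0] add  r4, r4, #23 → r4=0x91
body[1] sub  r4, r0, r1 → r4=0xde
body[2] mov  r2, r0 → r2=0xf7
body[3] sub  r1, r0, r2 → r1=0x00
body[4] add  r0, r1, r2 → r0=0xf7
body[5] xor  r4, r0, r1 → r4=0xf7
body[6] xor  r3, r1, r2 → r3=0xf7
body[7] xor  r1, r3, r2 → r1=0x00
epilogue: pop r3=0xa7, sp=0xdd
epilogue: pop r1=0x19, sp=0xde
epilogue: pop r0=0xf7, sp=0xdf
r4 is caller-saved → body value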